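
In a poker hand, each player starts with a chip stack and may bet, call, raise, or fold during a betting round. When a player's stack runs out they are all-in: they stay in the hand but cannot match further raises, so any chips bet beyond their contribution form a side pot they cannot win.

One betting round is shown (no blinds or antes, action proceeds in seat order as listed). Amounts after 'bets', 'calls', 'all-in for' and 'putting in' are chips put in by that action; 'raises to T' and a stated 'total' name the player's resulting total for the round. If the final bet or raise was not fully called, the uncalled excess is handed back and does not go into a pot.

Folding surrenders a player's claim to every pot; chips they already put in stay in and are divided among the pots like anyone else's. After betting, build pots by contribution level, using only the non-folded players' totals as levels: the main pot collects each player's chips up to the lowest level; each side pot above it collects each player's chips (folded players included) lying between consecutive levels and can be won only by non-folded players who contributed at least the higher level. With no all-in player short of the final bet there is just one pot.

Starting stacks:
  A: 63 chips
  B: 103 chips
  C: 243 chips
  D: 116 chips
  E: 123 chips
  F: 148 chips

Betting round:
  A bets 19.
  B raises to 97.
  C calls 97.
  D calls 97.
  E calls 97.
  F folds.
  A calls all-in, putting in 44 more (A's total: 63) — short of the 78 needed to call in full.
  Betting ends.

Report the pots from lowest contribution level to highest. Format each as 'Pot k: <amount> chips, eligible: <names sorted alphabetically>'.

Pot 1: 315 chips, eligible: A, B, C, D, E
Pot 2: 136 chips, eligible: B, C, D, E

Derivation:
Contributions: A=63, B=97, C=97, D=97, E=97
Folded: F
Pot levels (distinct totals of non-folded players): 63, 97
Layer 1-63: 63 each from A, B, C, D, E = 63*5 = 315 chips; eligible A, B, C, D, E
Layer 64-97: 34 each from B, C, D, E = 34*4 = 136 chips; eligible B, C, D, E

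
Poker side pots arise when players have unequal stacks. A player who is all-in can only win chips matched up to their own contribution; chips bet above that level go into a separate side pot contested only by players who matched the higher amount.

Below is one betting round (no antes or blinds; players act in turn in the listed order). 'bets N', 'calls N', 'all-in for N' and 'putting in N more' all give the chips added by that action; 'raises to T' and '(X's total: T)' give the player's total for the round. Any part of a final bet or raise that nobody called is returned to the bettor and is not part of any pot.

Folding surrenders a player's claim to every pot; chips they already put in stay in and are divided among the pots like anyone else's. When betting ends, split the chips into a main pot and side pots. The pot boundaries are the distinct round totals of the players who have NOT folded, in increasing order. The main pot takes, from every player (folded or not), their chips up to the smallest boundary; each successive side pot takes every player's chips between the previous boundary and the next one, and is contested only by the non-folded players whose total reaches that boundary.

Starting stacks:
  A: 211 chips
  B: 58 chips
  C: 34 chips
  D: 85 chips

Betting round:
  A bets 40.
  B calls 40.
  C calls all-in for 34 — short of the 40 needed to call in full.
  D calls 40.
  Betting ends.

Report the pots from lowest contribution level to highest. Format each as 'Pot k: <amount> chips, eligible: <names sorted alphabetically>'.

Contributions: A=40, B=40, C=34, D=40
Pot levels (distinct totals of non-folded players): 34, 40
Layer 1-34: 34 each from A, B, C, D = 34*4 = 136 chips; eligible A, B, C, D
Layer 35-40: 6 each from A, B, D = 6*3 = 18 chips; eligible A, B, D

Pot 1: 136 chips, eligible: A, B, C, D
Pot 2: 18 chips, eligible: A, B, D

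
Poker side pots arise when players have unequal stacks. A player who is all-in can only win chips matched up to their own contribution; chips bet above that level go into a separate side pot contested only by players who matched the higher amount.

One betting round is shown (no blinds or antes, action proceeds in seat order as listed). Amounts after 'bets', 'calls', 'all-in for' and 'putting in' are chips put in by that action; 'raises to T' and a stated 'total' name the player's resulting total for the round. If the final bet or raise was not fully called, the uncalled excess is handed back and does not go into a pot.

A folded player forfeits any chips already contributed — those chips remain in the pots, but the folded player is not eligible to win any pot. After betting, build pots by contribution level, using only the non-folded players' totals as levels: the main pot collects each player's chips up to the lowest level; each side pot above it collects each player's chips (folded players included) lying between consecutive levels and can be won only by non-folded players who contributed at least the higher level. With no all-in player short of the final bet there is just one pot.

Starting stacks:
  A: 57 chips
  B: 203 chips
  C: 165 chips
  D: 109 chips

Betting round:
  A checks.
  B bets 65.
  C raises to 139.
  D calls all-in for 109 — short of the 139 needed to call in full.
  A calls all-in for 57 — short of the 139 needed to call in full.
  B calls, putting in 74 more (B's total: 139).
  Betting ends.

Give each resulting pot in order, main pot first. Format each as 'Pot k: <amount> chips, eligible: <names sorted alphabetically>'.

Pot 1: 228 chips, eligible: A, B, C, D
Pot 2: 156 chips, eligible: B, C, D
Pot 3: 60 chips, eligible: B, C

Derivation:
Contributions: A=57, B=139, C=139, D=109
Pot levels (distinct totals of non-folded players): 57, 109, 139
Layer 1-57: 57 each from A, B, C, D = 57*4 = 228 chips; eligible A, B, C, D
Layer 58-109: 52 each from B, C, D = 52*3 = 156 chips; eligible B, C, D
Layer 110-139: 30 each from B, C = 30*2 = 60 chips; eligible B, C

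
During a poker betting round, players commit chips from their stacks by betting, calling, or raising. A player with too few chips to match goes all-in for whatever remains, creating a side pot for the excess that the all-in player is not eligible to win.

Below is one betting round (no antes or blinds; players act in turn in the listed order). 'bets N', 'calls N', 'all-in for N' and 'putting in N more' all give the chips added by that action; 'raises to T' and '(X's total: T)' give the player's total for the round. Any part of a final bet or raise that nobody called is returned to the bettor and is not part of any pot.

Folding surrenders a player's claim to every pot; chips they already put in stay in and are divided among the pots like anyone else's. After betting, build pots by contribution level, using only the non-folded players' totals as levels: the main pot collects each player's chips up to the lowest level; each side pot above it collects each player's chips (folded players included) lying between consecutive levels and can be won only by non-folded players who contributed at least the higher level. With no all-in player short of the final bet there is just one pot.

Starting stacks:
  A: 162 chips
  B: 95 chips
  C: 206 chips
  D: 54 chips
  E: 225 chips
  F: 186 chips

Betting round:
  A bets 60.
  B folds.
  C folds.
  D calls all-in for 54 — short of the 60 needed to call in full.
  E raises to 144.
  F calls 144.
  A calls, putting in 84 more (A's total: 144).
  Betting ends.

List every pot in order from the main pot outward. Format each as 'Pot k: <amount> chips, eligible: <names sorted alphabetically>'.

Pot 1: 216 chips, eligible: A, D, E, F
Pot 2: 270 chips, eligible: A, E, F

Derivation:
Contributions: A=144, D=54, E=144, F=144
Folded: B, C
Pot levels (distinct totals of non-folded players): 54, 144
Layer 1-54: 54 each from A, D, E, F = 54*4 = 216 chips; eligible A, D, E, F
Layer 55-144: 90 each from A, E, F = 90*3 = 270 chips; eligible A, E, F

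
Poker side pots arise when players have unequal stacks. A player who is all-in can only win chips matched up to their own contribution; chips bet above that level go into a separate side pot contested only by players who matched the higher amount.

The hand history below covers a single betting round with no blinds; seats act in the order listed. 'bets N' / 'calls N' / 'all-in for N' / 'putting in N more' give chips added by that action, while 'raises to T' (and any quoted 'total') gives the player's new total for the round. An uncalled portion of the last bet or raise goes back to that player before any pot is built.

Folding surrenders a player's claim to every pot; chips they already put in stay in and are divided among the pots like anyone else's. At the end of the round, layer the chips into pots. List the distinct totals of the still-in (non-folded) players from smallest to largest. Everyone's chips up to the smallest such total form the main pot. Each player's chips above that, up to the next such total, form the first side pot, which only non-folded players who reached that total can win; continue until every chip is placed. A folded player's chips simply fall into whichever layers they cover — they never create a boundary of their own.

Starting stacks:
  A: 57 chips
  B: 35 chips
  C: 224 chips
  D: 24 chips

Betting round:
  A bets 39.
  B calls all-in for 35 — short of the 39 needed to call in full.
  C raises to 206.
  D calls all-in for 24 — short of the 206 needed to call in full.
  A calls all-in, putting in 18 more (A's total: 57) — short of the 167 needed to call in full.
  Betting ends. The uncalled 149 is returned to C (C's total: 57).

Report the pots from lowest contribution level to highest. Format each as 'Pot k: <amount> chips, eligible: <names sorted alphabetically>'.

Pot 1: 96 chips, eligible: A, B, C, D
Pot 2: 33 chips, eligible: A, B, C
Pot 3: 44 chips, eligible: A, C

Derivation:
Contributions (after 149 returned to C): A=57, B=35, C=57, D=24
Pot levels (distinct totals of non-folded players): 24, 35, 57
Layer 1-24: 24 each from A, B, C, D = 24*4 = 96 chips; eligible A, B, C, D
Layer 25-35: 11 each from A, B, C = 11*3 = 33 chips; eligible A, B, C
Layer 36-57: 22 each from A, C = 22*2 = 44 chips; eligible A, C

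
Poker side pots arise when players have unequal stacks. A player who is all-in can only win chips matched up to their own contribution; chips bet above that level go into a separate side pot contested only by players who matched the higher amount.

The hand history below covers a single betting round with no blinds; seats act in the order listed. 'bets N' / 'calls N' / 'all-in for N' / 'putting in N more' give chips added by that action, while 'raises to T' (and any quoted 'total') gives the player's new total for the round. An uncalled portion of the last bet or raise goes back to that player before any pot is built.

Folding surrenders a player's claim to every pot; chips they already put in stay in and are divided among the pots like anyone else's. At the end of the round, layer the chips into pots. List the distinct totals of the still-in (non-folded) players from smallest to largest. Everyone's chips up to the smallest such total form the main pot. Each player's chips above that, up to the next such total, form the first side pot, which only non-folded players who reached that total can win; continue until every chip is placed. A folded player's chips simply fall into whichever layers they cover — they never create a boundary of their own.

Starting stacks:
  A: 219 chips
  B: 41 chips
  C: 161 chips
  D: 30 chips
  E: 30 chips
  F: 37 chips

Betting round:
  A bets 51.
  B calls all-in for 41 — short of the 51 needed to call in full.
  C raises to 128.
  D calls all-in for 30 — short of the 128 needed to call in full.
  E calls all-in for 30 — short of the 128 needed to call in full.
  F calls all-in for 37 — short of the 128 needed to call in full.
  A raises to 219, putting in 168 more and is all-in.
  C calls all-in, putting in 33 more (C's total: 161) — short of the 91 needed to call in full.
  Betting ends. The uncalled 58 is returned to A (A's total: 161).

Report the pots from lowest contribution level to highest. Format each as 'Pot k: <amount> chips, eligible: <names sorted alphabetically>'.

Pot 1: 180 chips, eligible: A, B, C, D, E, F
Pot 2: 28 chips, eligible: A, B, C, F
Pot 3: 12 chips, eligible: A, B, C
Pot 4: 240 chips, eligible: A, C

Derivation:
Contributions (after 58 returned to A): A=161, B=41, C=161, D=30, E=30, F=37
Pot levels (distinct totals of non-folded players): 30, 37, 41, 161
Layer 1-30: 30 each from A, B, C, D, E, F = 30*6 = 180 chips; eligible A, B, C, D, E, F
Layer 31-37: 7 each from A, B, C, F = 7*4 = 28 chips; eligible A, B, C, F
Layer 38-41: 4 each from A, B, C = 4*3 = 12 chips; eligible A, B, C
Layer 42-161: 120 each from A, C = 120*2 = 240 chips; eligible A, C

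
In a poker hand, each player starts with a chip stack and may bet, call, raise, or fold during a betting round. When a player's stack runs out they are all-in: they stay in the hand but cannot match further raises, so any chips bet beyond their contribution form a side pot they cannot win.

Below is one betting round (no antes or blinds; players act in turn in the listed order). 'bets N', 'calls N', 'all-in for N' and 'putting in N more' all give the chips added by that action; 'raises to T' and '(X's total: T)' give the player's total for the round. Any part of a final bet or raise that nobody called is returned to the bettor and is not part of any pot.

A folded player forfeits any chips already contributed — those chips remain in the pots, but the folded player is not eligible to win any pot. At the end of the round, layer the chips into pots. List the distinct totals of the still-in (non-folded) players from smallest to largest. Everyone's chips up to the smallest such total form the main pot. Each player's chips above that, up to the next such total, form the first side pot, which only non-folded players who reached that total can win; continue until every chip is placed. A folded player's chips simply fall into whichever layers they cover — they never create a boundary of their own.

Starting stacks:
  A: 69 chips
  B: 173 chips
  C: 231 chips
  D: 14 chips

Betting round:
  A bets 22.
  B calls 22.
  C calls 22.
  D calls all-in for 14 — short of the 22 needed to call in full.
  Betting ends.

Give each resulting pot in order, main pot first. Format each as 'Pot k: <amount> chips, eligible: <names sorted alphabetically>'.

Contributions: A=22, B=22, C=22, D=14
Pot levels (distinct totals of non-folded players): 14, 22
Layer 1-14: 14 each from A, B, C, D = 14*4 = 56 chips; eligible A, B, C, D
Layer 15-22: 8 each from A, B, C = 8*3 = 24 chips; eligible A, B, C

Pot 1: 56 chips, eligible: A, B, C, D
Pot 2: 24 chips, eligible: A, B, C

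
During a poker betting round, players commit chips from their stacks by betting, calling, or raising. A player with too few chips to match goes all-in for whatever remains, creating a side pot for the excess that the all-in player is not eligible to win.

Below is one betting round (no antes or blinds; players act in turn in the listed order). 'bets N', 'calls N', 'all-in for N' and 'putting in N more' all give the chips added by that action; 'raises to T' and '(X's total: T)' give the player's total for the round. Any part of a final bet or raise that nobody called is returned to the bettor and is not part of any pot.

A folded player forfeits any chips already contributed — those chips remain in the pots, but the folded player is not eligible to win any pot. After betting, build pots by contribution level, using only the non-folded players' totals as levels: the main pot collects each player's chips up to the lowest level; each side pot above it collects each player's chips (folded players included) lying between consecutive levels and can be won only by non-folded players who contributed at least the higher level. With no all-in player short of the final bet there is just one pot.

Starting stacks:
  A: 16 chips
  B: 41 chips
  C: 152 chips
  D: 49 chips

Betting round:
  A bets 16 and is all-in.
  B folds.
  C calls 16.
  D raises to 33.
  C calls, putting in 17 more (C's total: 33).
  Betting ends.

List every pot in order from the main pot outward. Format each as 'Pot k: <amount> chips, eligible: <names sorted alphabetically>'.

Pot 1: 48 chips, eligible: A, C, D
Pot 2: 34 chips, eligible: C, D

Derivation:
Contributions: A=16, C=33, D=33
Folded: B
Pot levels (distinct totals of non-folded players): 16, 33
Layer 1-16: 16 each from A, C, D = 16*3 = 48 chips; eligible A, C, D
Layer 17-33: 17 each from C, D = 17*2 = 34 chips; eligible C, D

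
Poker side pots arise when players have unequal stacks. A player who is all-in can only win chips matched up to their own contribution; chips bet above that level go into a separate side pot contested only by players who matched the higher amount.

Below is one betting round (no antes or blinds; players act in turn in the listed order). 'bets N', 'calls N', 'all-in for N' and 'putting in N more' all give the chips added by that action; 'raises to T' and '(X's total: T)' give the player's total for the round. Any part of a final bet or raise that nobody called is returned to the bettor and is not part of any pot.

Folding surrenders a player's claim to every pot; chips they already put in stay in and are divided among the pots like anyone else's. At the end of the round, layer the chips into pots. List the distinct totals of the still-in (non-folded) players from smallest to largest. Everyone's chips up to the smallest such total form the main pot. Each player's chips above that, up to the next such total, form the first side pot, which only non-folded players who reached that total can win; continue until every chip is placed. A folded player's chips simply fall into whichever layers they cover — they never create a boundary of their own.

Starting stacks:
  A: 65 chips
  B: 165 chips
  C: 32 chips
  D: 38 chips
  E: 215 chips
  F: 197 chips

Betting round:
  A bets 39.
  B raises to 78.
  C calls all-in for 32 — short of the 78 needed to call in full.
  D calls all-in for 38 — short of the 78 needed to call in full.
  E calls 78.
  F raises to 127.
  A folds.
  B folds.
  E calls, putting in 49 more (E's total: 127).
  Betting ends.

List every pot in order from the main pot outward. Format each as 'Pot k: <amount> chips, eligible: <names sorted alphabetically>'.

Contributions: A=39, B=78, C=32, D=38, E=127, F=127
Folded: A, B
Pot levels (distinct totals of non-folded players): 32, 38, 127
Layer 1-32: 32 each from A, B, C, D, E, F = 32*6 = 192 chips; eligible C, D, E, F
Layer 33-38: 6 each from A, B, D, E, F = 6*5 = 30 chips; eligible D, E, F
Layer 39-127: A 1 + B 40 + E 89 + F 89 = 219 chips; eligible E, F

Pot 1: 192 chips, eligible: C, D, E, F
Pot 2: 30 chips, eligible: D, E, F
Pot 3: 219 chips, eligible: E, F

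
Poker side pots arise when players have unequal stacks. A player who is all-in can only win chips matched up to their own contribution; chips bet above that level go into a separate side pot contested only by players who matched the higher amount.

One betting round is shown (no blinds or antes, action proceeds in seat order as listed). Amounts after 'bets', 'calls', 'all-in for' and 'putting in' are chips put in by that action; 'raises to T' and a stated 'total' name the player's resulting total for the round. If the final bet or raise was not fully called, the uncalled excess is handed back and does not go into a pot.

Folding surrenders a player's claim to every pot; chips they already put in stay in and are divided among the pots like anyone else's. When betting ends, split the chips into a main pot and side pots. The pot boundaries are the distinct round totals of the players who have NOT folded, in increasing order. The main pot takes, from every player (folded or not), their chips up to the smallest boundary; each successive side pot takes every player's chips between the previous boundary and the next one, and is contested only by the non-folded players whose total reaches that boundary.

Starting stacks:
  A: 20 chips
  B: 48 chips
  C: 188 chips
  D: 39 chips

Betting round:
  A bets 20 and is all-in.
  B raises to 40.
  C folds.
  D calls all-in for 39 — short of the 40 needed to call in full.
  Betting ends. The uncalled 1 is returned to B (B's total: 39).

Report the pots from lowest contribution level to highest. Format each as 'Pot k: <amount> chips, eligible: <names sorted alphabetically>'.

Contributions (after 1 returned to B): A=20, B=39, D=39
Folded: C
Pot levels (distinct totals of non-folded players): 20, 39
Layer 1-20: 20 each from A, B, D = 20*3 = 60 chips; eligible A, B, D
Layer 21-39: 19 each from B, D = 19*2 = 38 chips; eligible B, D

Pot 1: 60 chips, eligible: A, B, D
Pot 2: 38 chips, eligible: B, D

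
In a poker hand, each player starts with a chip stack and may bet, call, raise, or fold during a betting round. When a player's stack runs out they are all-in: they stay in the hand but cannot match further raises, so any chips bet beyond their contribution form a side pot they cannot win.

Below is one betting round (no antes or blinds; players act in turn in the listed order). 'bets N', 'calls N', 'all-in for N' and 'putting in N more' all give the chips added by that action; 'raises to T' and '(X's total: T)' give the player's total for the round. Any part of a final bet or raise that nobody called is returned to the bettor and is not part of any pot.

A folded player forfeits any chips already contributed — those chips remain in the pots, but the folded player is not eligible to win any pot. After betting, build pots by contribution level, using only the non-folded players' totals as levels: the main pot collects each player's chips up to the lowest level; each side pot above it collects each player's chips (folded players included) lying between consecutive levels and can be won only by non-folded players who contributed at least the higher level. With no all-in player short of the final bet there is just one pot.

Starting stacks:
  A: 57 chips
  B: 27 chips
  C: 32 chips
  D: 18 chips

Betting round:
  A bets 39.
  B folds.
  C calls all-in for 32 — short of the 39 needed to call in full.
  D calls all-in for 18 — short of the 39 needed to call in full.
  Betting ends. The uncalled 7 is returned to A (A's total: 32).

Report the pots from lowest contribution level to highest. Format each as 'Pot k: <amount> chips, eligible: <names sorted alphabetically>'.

Pot 1: 54 chips, eligible: A, C, D
Pot 2: 28 chips, eligible: A, C

Derivation:
Contributions (after 7 returned to A): A=32, C=32, D=18
Folded: B
Pot levels (distinct totals of non-folded players): 18, 32
Layer 1-18: 18 each from A, C, D = 18*3 = 54 chips; eligible A, C, D
Layer 19-32: 14 each from A, C = 14*2 = 28 chips; eligible A, C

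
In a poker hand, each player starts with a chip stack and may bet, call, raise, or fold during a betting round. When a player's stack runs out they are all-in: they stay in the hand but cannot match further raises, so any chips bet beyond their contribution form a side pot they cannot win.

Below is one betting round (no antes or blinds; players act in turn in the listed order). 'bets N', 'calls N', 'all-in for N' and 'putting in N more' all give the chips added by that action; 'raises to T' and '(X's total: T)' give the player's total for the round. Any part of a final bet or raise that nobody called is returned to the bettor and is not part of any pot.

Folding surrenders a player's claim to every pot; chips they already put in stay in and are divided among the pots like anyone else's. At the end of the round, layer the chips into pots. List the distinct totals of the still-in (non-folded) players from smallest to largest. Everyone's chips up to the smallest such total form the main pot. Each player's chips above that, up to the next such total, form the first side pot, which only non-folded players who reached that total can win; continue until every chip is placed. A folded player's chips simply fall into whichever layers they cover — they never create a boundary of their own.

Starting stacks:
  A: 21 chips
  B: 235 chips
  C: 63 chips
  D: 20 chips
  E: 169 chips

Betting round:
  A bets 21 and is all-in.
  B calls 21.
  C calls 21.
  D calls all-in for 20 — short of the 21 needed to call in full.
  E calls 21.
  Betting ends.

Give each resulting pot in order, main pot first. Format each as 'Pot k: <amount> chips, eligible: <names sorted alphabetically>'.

Contributions: A=21, B=21, C=21, D=20, E=21
Pot levels (distinct totals of non-folded players): 20, 21
Layer 1-20: 20 each from A, B, C, D, E = 20*5 = 100 chips; eligible A, B, C, D, E
Layer 21-21: 1 each from A, B, C, E = 1*4 = 4 chips; eligible A, B, C, E

Pot 1: 100 chips, eligible: A, B, C, D, E
Pot 2: 4 chips, eligible: A, B, C, E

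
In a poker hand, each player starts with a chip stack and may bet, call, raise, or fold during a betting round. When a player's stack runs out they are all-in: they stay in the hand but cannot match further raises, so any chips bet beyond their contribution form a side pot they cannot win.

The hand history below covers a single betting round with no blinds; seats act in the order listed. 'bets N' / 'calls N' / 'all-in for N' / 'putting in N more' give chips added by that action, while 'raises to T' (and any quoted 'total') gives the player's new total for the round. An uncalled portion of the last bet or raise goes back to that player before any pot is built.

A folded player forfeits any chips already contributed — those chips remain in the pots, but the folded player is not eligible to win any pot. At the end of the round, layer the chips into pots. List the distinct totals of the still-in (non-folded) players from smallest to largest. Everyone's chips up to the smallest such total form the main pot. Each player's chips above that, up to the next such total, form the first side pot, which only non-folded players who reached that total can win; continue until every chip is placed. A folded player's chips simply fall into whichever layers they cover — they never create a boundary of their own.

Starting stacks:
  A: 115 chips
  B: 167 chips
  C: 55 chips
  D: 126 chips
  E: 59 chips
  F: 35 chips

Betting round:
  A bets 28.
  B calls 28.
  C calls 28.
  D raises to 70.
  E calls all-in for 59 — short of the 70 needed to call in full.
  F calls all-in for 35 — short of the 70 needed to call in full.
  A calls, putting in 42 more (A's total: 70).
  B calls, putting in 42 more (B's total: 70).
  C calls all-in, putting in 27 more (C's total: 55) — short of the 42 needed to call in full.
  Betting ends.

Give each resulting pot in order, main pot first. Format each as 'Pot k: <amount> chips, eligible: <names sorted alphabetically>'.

Pot 1: 210 chips, eligible: A, B, C, D, E, F
Pot 2: 100 chips, eligible: A, B, C, D, E
Pot 3: 16 chips, eligible: A, B, D, E
Pot 4: 33 chips, eligible: A, B, D

Derivation:
Contributions: A=70, B=70, C=55, D=70, E=59, F=35
Pot levels (distinct totals of non-folded players): 35, 55, 59, 70
Layer 1-35: 35 each from A, B, C, D, E, F = 35*6 = 210 chips; eligible A, B, C, D, E, F
Layer 36-55: 20 each from A, B, C, D, E = 20*5 = 100 chips; eligible A, B, C, D, E
Layer 56-59: 4 each from A, B, D, E = 4*4 = 16 chips; eligible A, B, D, E
Layer 60-70: 11 each from A, B, D = 11*3 = 33 chips; eligible A, B, D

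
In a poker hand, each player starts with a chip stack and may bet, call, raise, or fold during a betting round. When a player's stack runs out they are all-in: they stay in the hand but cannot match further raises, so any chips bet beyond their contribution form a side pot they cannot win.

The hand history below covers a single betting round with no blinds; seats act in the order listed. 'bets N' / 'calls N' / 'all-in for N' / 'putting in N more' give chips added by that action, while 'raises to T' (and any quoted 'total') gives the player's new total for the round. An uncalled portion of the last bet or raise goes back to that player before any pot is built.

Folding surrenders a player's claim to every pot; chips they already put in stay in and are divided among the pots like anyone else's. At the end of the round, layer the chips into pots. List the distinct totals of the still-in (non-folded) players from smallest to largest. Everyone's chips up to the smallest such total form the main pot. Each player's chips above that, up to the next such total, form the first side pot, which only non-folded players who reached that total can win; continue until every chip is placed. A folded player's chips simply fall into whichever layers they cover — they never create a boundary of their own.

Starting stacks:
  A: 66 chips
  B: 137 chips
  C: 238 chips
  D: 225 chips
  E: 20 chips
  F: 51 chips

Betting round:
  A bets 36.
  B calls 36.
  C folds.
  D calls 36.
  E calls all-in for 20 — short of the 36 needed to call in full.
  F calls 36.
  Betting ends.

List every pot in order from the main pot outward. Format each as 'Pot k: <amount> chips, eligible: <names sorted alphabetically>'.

Pot 1: 100 chips, eligible: A, B, D, E, F
Pot 2: 64 chips, eligible: A, B, D, F

Derivation:
Contributions: A=36, B=36, D=36, E=20, F=36
Folded: C
Pot levels (distinct totals of non-folded players): 20, 36
Layer 1-20: 20 each from A, B, D, E, F = 20*5 = 100 chips; eligible A, B, D, E, F
Layer 21-36: 16 each from A, B, D, F = 16*4 = 64 chips; eligible A, B, D, F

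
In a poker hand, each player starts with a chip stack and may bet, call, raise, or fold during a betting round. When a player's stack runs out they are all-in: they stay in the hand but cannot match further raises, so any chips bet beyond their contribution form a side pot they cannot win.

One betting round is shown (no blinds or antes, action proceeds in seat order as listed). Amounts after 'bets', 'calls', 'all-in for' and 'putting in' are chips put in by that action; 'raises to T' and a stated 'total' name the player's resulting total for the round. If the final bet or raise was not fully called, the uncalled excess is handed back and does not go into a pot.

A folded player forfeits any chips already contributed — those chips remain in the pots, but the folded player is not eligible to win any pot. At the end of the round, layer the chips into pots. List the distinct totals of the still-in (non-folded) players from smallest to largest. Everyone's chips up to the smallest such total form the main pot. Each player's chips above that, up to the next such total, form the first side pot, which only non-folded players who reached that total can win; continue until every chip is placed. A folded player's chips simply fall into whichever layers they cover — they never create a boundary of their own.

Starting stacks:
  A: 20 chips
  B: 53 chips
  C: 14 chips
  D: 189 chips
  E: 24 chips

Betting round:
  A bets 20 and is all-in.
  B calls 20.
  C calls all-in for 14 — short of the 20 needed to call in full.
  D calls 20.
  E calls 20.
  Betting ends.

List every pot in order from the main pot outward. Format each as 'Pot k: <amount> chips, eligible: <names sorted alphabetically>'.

Pot 1: 70 chips, eligible: A, B, C, D, E
Pot 2: 24 chips, eligible: A, B, D, E

Derivation:
Contributions: A=20, B=20, C=14, D=20, E=20
Pot levels (distinct totals of non-folded players): 14, 20
Layer 1-14: 14 each from A, B, C, D, E = 14*5 = 70 chips; eligible A, B, C, D, E
Layer 15-20: 6 each from A, B, D, E = 6*4 = 24 chips; eligible A, B, D, E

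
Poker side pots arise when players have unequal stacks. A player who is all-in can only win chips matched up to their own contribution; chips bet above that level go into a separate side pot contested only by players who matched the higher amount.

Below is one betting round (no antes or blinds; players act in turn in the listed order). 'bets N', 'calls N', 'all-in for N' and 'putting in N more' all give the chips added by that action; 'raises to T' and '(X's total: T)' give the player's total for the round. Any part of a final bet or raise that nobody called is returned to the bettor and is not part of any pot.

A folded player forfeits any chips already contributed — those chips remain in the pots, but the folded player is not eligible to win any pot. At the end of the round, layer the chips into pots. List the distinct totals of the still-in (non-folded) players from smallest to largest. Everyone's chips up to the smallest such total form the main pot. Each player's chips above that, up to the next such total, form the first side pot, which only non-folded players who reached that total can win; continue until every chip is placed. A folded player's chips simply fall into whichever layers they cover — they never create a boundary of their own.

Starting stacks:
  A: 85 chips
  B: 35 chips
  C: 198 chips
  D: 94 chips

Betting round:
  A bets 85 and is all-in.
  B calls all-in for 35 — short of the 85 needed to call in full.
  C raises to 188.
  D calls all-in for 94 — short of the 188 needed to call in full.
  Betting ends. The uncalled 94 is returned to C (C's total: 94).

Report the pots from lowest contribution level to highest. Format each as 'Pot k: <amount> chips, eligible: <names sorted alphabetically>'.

Contributions (after 94 returned to C): A=85, B=35, C=94, D=94
Pot levels (distinct totals of non-folded players): 35, 85, 94
Layer 1-35: 35 each from A, B, C, D = 35*4 = 140 chips; eligible A, B, C, D
Layer 36-85: 50 each from A, C, D = 50*3 = 150 chips; eligible A, C, D
Layer 86-94: 9 each from C, D = 9*2 = 18 chips; eligible C, D

Pot 1: 140 chips, eligible: A, B, C, D
Pot 2: 150 chips, eligible: A, C, D
Pot 3: 18 chips, eligible: C, D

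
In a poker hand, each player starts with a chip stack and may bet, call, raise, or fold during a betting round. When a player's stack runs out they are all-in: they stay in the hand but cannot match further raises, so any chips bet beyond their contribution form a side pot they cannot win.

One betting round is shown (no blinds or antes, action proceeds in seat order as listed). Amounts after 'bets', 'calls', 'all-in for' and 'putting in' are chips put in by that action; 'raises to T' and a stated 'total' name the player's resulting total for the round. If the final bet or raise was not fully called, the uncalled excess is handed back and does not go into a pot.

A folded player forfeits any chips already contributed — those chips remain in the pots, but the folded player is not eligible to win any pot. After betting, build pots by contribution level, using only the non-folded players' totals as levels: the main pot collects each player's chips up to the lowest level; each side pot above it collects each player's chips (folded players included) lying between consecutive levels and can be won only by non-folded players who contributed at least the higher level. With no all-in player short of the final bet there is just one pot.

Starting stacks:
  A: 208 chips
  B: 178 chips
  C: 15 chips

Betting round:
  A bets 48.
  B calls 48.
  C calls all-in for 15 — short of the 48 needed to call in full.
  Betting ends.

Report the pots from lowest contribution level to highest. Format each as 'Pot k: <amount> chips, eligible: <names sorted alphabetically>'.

Contributions: A=48, B=48, C=15
Pot levels (distinct totals of non-folded players): 15, 48
Layer 1-15: 15 each from A, B, C = 15*3 = 45 chips; eligible A, B, C
Layer 16-48: 33 each from A, B = 33*2 = 66 chips; eligible A, B

Pot 1: 45 chips, eligible: A, B, C
Pot 2: 66 chips, eligible: A, B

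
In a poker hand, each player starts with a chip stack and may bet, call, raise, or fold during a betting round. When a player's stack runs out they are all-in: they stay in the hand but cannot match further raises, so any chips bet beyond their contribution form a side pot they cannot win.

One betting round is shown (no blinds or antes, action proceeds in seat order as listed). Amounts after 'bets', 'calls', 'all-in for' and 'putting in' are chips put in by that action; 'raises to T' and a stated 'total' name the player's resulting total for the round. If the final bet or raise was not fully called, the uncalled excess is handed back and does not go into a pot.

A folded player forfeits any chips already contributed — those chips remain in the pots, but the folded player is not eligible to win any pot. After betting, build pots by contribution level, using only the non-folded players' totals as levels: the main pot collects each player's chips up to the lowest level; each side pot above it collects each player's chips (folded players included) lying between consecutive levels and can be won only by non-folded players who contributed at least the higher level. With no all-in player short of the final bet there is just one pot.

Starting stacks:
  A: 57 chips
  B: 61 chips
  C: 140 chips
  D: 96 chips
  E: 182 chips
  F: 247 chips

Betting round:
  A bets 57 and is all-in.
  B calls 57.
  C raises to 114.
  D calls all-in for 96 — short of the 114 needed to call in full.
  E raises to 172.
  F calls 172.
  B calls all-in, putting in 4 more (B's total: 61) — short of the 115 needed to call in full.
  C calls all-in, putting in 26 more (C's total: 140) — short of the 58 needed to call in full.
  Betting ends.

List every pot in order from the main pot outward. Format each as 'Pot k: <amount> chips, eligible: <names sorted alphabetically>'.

Pot 1: 342 chips, eligible: A, B, C, D, E, F
Pot 2: 20 chips, eligible: B, C, D, E, F
Pot 3: 140 chips, eligible: C, D, E, F
Pot 4: 132 chips, eligible: C, E, F
Pot 5: 64 chips, eligible: E, F

Derivation:
Contributions: A=57, B=61, C=140, D=96, E=172, F=172
Pot levels (distinct totals of non-folded players): 57, 61, 96, 140, 172
Layer 1-57: 57 each from A, B, C, D, E, F = 57*6 = 342 chips; eligible A, B, C, D, E, F
Layer 58-61: 4 each from B, C, D, E, F = 4*5 = 20 chips; eligible B, C, D, E, F
Layer 62-96: 35 each from C, D, E, F = 35*4 = 140 chips; eligible C, D, E, F
Layer 97-140: 44 each from C, E, F = 44*3 = 132 chips; eligible C, E, F
Layer 141-172: 32 each from E, F = 32*2 = 64 chips; eligible E, F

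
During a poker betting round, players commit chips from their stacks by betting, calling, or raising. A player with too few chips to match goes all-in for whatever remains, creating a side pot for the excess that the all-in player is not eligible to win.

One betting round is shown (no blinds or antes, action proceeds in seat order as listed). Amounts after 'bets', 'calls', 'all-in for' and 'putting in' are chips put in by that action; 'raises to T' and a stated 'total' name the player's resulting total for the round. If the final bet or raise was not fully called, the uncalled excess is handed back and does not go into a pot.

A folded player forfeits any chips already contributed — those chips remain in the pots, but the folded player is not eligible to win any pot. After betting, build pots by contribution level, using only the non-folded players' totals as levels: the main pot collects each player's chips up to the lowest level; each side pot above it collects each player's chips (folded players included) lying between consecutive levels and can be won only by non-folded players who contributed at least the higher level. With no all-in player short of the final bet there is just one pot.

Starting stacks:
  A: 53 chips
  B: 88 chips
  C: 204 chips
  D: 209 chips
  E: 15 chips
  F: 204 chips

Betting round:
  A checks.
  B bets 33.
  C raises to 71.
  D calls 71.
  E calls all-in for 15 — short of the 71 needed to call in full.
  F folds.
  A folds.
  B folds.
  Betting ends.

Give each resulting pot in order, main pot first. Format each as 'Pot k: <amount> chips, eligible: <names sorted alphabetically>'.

Pot 1: 60 chips, eligible: C, D, E
Pot 2: 130 chips, eligible: C, D

Derivation:
Contributions: B=33, C=71, D=71, E=15
Folded: A, B, F
Pot levels (distinct totals of non-folded players): 15, 71
Layer 1-15: 15 each from B, C, D, E = 15*4 = 60 chips; eligible C, D, E
Layer 16-71: B 18 + C 56 + D 56 = 130 chips; eligible C, D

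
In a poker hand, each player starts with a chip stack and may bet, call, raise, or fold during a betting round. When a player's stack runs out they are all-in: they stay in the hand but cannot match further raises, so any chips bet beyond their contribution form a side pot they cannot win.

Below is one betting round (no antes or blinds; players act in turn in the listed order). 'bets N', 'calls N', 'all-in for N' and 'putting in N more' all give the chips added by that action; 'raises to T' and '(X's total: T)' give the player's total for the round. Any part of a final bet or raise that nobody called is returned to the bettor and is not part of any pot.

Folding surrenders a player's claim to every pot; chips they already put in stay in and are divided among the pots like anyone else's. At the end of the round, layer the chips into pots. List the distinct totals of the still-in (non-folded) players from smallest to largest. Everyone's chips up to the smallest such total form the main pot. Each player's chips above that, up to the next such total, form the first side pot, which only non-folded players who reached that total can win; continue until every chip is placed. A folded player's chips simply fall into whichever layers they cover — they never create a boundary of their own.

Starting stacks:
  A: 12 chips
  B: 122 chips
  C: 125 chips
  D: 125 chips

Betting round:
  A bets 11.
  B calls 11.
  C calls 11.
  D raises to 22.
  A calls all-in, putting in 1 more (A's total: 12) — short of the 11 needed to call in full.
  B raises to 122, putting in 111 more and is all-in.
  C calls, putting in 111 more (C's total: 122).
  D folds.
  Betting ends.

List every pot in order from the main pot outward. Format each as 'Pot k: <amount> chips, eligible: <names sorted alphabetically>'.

Contributions: A=12, B=122, C=122, D=22
Folded: D
Pot levels (distinct totals of non-folded players): 12, 122
Layer 1-12: 12 each from A, B, C, D = 12*4 = 48 chips; eligible A, B, C
Layer 13-122: B 110 + C 110 + D 10 = 230 chips; eligible B, C

Pot 1: 48 chips, eligible: A, B, C
Pot 2: 230 chips, eligible: B, C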